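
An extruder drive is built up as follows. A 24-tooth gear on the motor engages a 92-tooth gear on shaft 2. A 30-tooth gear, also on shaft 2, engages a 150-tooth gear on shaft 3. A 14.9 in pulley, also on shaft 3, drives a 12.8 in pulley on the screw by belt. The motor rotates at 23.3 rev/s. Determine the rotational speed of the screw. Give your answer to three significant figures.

the motor → shaft 2 (gear mesh, 92/24): 23.3 ÷ 3.8333 = 6.0783 rev/s
shaft 2 → shaft 3 (gear mesh, 150/30): 6.0783 ÷ 5 = 1.2157 rev/s
shaft 3 → the screw (belt, 12.8/14.9): 1.2157 ÷ 0.85906 = 1.4151 rev/s

1.42 rev/s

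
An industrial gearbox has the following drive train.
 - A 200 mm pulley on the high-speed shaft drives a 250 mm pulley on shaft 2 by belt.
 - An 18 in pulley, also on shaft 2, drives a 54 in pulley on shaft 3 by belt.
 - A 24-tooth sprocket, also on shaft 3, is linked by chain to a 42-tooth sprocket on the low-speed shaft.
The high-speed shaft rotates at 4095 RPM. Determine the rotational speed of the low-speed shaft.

624 RPM

Belt: ratio = 250/200 = 1.25, so shaft 2 turns at 4095 / 1.25 = 3276 RPM.
Belt: ratio = 54/18 = 3, so shaft 3 turns at 3276 / 3 = 1092 RPM.
Chain: ratio = 42/24 = 1.75, so the low-speed shaft turns at 1092 / 1.75 = 624 RPM.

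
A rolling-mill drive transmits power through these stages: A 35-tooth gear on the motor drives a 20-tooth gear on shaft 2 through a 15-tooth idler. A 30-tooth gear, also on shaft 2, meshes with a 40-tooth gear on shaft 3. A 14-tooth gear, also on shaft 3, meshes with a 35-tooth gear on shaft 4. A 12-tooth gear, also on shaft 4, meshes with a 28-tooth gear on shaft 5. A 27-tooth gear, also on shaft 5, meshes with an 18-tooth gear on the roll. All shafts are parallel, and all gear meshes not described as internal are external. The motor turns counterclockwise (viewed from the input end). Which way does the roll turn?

counterclockwise

the motor → shaft 2: driver → idler → driven is 2 external meshes, 2 reversals → CCW.
shaft 2 → shaft 3: external mesh, 1 reversal → CW.
shaft 3 → shaft 4: external mesh, 1 reversal → CCW.
shaft 4 → shaft 5: external mesh, 1 reversal → CW.
shaft 5 → the roll: external mesh, 1 reversal → CCW.
6 reversals in total — an even number — so the roll turns the same way as the motor.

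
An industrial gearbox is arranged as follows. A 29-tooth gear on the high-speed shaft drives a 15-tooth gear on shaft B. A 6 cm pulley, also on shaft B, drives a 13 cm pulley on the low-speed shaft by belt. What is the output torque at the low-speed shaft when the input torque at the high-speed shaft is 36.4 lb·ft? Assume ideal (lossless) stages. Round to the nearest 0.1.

40.8 lb·ft

Gear mesh: ratio = 15/29 = 0.51724; torque at shaft B = 36.4 × 0.51724 = 18.828 lb·ft.
Belt: ratio = 13/6 = 2.1667; torque at the low-speed shaft = 18.828 × 2.1667 = 40.793 lb·ft.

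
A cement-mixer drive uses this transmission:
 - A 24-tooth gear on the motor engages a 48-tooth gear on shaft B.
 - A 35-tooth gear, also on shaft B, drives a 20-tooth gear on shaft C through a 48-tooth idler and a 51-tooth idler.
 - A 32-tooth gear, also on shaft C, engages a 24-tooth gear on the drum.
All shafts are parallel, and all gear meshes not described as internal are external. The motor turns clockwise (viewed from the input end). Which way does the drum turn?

counterclockwise

the motor → shaft B: external mesh, 1 reversal → CCW.
shaft B → shaft C: driver → idler → idler → driven is 3 external meshes, 3 reversals → CW.
shaft C → the drum: external mesh, 1 reversal → CCW.
5 reversals in total — an odd number — so the drum turns opposite to the motor.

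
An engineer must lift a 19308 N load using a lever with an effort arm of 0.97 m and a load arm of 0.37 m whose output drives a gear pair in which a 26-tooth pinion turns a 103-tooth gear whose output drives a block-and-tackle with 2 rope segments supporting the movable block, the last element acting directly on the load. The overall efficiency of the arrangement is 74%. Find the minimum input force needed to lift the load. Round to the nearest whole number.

Lever MA = effort arm / load arm = 0.97/0.37 = 2.6216.
Gear pair MA = 103/26 = 3.9615.
Block-and-tackle MA = number of supporting rope parts = 2.
Combined ideal MA = 2.6216 × 3.9615 × 2 = 20.771.
Actual MA = 20.771 × 0.74 = 15.371.
Effort = load / actual MA = 19308 / 15.371 = 1256.2 N.

1256 N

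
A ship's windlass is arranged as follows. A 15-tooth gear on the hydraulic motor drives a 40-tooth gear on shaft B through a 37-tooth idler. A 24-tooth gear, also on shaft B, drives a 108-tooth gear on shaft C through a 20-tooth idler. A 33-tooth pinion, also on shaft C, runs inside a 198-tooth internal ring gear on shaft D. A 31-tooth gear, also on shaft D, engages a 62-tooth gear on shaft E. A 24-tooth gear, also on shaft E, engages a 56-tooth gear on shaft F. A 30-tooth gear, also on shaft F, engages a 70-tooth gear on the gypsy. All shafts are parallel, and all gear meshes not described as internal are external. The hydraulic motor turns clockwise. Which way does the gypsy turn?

the hydraulic motor → shaft B: driver → idler → driven is 2 external meshes, 2 reversals → CW.
shaft B → shaft C: driver → idler → driven is 2 external meshes, 2 reversals → CW.
shaft C → shaft D: internal mesh, same direction → CW.
shaft D → shaft E: external mesh, 1 reversal → CCW.
shaft E → shaft F: external mesh, 1 reversal → CW.
shaft F → the gypsy: external mesh, 1 reversal → CCW.
7 reversals in total — an odd number — so the gypsy turns opposite to the hydraulic motor.

counterclockwise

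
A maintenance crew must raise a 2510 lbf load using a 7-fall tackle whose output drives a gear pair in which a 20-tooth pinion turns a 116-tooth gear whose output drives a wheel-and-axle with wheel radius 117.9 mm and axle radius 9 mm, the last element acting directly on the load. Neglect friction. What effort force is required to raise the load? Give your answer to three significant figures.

4.72 lbf

Block-and-tackle MA = number of supporting rope parts = 7.
Gear pair MA = 116/20 = 5.8.
Wheel-and-axle MA = R/r = 117.9/9 = 13.1.
Combined ideal MA = 7 × 5.8 × 13.1 = 531.86.
Effort = load / MA = 2510 / 531.86 = 4.7193 lbf.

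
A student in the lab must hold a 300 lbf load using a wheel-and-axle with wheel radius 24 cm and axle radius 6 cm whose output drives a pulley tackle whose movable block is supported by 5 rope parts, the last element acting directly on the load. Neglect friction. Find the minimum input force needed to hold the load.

15 lbf

Wheel-and-axle MA = R/r = 24/6 = 4.
Block-and-tackle MA = number of supporting rope parts = 5.
Combined ideal MA = 4 × 5 = 20.
Effort = load / MA = 300 / 20 = 15 lbf.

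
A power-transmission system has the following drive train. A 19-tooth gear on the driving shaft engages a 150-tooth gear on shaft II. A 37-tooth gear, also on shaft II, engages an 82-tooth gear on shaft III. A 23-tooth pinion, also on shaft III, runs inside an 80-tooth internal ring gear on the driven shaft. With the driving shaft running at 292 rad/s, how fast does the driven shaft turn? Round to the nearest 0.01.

4.80 rad/s

gear mesh 150/19 = 7.8947 → 292/7.8947 = 36.987 rad/s
gear mesh 82/37 = 2.2162 → 36.987/2.2162 = 16.689 rad/s
internal gear 80/23 = 3.4783 → 16.689/3.4783 = 4.7981 rad/s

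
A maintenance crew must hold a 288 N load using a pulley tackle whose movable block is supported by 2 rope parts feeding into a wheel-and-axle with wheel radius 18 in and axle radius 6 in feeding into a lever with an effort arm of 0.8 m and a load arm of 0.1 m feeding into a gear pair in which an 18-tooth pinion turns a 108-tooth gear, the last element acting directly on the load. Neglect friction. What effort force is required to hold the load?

1 N

Block-and-tackle MA = number of supporting rope parts = 2.
Wheel-and-axle MA = R/r = 18/6 = 3.
Lever MA = effort arm / load arm = 0.8/0.1 = 8.
Gear pair MA = 108/18 = 6.
Combined ideal MA = 2 × 3 × 8 × 6 = 288.
Effort = load / MA = 288 / 288 = 1 N.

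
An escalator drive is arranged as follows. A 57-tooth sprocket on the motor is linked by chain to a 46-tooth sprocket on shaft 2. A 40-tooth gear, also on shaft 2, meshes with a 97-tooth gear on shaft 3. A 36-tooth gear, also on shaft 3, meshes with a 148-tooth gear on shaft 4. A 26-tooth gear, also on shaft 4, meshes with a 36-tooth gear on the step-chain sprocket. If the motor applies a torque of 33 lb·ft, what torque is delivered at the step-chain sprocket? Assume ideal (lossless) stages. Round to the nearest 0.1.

Chain: ratio = 46/57 = 0.80702; torque at shaft 2 = 33 × 0.80702 = 26.632 lb·ft.
Gear mesh: ratio = 97/40 = 2.425; torque at shaft 3 = 26.632 × 2.425 = 64.582 lb·ft.
Gear mesh: ratio = 148/36 = 4.1111; torque at shaft 4 = 64.582 × 4.1111 = 265.5 lb·ft.
Gear mesh: ratio = 36/26 = 1.3846; torque at the step-chain sprocket = 265.5 × 1.3846 = 367.62 lb·ft.

367.6 lb·ft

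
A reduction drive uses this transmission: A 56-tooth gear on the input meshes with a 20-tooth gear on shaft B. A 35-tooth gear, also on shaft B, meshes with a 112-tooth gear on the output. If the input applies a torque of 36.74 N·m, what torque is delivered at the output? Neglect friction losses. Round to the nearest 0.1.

Gear mesh: ratio = 20/56 = 0.35714; torque at shaft B = 36.74 × 0.35714 = 13.121 N·m.
Gear mesh: ratio = 112/35 = 3.2; torque at the output = 13.121 × 3.2 = 41.989 N·m.

42.0 N·m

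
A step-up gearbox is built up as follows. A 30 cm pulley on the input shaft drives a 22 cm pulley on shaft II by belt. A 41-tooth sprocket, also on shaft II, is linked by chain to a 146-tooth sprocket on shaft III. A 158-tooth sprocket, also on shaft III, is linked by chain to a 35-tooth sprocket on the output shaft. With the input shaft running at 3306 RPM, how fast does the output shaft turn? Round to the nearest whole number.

Belt: ratio = 22/30 = 0.73333, so shaft II turns at 3306 / 0.73333 = 4508.2 RPM.
Chain: ratio = 146/41 = 3.561, so shaft III turns at 4508.2 / 3.561 = 1266 RPM.
Chain: ratio = 35/158 = 0.22152, so the output shaft turns at 1266 / 0.22152 = 5715.1 RPM.

5715 RPM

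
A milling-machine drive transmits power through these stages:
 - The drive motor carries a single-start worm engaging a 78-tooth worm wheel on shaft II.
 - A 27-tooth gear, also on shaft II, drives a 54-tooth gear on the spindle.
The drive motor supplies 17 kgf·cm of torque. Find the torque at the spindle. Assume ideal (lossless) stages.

2652 kgf·cm

Worm: ratio = 78/1 = 78; torque at shaft II = 17 × 78 = 1326 kgf·cm.
Gear mesh: ratio = 54/27 = 2; torque at the spindle = 1326 × 2 = 2652 kgf·cm.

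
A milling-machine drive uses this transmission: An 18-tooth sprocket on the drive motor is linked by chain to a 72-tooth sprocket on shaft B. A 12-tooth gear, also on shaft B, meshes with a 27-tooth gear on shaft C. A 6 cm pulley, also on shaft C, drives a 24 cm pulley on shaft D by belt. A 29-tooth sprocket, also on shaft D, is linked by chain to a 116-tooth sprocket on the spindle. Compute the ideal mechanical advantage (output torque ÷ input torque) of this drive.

144

Each stage contributes driven/driver: chain 72/18 = 4, gear mesh 27/12 = 2.25, belt 24/6 = 4, chain 116/29 = 4.
Overall: 4 × 2.25 × 4 × 4 = 144.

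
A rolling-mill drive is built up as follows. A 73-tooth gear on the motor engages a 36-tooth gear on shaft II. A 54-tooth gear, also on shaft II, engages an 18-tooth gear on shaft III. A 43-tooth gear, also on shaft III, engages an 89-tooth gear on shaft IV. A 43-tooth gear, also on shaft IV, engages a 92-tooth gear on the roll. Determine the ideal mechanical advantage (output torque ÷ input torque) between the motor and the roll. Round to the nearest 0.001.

0.728

Each stage contributes driven/driver: gear mesh 36/73 = 0.49315, gear mesh 18/54 = 0.33333, gear mesh 89/43 = 2.0698, gear mesh 92/43 = 2.1395.
Overall: 0.49315 × 0.33333 × 2.0698 × 2.1395 = 0.72795.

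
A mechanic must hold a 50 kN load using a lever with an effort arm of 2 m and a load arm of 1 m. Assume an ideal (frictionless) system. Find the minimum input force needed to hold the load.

25 kN

Lever MA = effort arm / load arm = 2/1 = 2.
Effort = load / MA = 50 / 2 = 25 kN.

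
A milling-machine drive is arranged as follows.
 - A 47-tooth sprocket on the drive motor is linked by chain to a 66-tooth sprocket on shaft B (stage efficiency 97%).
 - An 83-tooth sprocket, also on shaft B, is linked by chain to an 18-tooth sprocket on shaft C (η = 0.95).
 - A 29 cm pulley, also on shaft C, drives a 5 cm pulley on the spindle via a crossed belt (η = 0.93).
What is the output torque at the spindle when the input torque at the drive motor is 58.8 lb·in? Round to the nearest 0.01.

Chain: ratio = 66/47 = 1.4043; torque at shaft B = 58.8 × 1.4043 × 0.97 = 80.093 lb·in.
Chain: ratio = 18/83 = 0.21687; torque at shaft C = 80.093 × 0.21687 × 0.95 = 16.501 lb·in.
Belt: ratio = 5/29 = 0.17241; torque at the spindle = 16.501 × 0.17241 × 0.93 = 2.6459 lb·in.

2.65 lb·in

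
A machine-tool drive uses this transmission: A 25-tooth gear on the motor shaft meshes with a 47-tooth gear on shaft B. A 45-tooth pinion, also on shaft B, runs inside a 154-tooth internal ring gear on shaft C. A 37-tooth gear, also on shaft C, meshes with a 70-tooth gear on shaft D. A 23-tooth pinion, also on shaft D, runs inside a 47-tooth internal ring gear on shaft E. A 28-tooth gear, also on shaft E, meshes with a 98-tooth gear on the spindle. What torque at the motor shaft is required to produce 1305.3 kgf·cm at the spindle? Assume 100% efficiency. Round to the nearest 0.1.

15.0 kgf·cm

Overall ratio R = 1.88 × 3.4222 × 1.8919 × 2.0435 × 3.5 = 87.056.
Input torque = output torque / R = 1305.3 / 87.056 = 14.994 kgf·cm.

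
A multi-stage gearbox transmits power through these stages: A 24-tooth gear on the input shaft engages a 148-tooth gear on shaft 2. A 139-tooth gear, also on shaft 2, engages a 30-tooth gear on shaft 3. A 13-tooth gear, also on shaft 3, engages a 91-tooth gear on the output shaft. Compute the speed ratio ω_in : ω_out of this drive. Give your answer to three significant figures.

9.32

Each stage contributes driven/driver: gear mesh 148/24 = 6.1667, gear mesh 30/139 = 0.21583, gear mesh 91/13 = 7.
Overall: 6.1667 × 0.21583 × 7 = 9.3165.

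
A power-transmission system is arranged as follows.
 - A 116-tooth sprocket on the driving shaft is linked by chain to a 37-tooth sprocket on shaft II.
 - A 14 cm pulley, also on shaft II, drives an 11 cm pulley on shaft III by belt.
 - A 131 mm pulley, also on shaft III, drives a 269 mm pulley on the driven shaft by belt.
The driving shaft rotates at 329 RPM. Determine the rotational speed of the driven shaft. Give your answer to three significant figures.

639 RPM

Chain: ratio = 37/116 = 0.31897, so shaft II turns at 329 / 0.31897 = 1031.5 RPM.
Belt: ratio = 11/14 = 0.78571, so shaft III turns at 1031.5 / 0.78571 = 1312.8 RPM.
Belt: ratio = 269/131 = 2.0534, so the driven shaft turns at 1312.8 / 2.0534 = 639.3 RPM.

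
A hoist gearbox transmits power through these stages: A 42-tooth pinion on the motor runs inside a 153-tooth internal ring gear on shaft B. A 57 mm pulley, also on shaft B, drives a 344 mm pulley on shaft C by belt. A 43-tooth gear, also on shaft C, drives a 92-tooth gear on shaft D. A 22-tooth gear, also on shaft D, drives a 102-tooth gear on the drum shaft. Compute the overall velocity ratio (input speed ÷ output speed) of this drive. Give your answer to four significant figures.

Each stage contributes driven/driver: internal gear 153/42 = 3.6429, belt 344/57 = 6.0351, gear mesh 92/43 = 2.1395, gear mesh 102/22 = 4.6364.
Overall: 3.6429 × 6.0351 × 2.1395 × 4.6364 = 218.08.

218.1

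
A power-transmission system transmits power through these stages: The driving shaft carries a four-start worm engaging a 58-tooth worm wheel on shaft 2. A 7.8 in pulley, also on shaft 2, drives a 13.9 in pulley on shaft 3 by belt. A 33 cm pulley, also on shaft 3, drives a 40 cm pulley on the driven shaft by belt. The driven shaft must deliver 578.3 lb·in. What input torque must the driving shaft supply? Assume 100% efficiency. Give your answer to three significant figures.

Overall ratio R = 14.5 × 1.7821 × 1.2121 = 31.321.
Input torque = output torque / R = 578.3 / 31.321 = 18.464 lb·in.

18.5 lb·in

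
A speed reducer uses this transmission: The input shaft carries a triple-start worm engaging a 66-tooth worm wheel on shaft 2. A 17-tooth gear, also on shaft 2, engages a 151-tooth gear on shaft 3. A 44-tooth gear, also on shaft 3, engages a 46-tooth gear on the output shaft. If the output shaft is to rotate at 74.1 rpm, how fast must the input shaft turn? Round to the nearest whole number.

Overall ratio R = 22 × 8.8824 × 1.0455 = 204.29.
Required input speed = output speed × R = 74.1 × 204.29 = 15138 rpm.

15138 rpm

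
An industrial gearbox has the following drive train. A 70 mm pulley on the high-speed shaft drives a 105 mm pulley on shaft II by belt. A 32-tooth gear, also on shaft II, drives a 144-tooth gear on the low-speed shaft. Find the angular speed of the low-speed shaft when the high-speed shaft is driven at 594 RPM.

the high-speed shaft → shaft II (belt, 105/70): 594 ÷ 1.5 = 396 RPM
shaft II → the low-speed shaft (gear mesh, 144/32): 396 ÷ 4.5 = 88 RPM

88 RPM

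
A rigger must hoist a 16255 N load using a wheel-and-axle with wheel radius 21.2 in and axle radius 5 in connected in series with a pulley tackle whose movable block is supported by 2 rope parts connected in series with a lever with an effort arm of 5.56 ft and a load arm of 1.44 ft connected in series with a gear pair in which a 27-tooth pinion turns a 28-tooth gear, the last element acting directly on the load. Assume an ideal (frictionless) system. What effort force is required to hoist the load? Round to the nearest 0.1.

478.7 N

Wheel-and-axle MA = R/r = 21.2/5 = 4.24.
Block-and-tackle MA = number of supporting rope parts = 2.
Lever MA = effort arm / load arm = 5.56/1.44 = 3.8611.
Gear pair MA = 28/27 = 1.037.
Combined ideal MA = 4.24 × 2 × 3.8611 × 1.037 = 33.955.
Effort = load / MA = 16255 / 33.955 = 478.72 N.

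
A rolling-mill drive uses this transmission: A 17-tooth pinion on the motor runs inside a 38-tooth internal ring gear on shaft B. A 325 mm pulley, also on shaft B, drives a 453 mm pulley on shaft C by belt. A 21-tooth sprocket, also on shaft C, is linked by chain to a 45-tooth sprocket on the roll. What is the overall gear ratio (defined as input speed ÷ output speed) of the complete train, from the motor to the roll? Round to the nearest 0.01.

Each stage contributes driven/driver: internal gear 38/17 = 2.2353, belt 453/325 = 1.3938, chain 45/21 = 2.1429.
Overall: 2.2353 × 1.3938 × 2.1429 = 6.6764.

6.68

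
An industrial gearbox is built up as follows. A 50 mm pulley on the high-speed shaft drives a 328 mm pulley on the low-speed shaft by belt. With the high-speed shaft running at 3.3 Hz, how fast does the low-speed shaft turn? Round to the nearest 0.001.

0.503 Hz

the high-speed shaft → the low-speed shaft (belt, 328/50): 3.3 ÷ 6.56 = 0.50305 Hz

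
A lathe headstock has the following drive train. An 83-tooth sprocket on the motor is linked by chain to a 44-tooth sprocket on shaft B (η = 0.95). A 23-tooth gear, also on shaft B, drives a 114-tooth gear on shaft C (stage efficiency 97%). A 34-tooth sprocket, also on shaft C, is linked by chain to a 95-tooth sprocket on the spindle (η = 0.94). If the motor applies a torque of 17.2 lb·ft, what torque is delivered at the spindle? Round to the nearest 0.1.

109.4 lb·ft

chain 44/83 = 0.53012 → τ = 17.2·0.53012·0.95 = 8.6622 lb·ft
gear mesh 114/23 = 4.9565 → τ = 8.6622·4.9565·0.97 = 41.646 lb·ft
chain 95/34 = 2.7941 → τ = 41.646·2.7941·0.94 = 109.38 lb·ft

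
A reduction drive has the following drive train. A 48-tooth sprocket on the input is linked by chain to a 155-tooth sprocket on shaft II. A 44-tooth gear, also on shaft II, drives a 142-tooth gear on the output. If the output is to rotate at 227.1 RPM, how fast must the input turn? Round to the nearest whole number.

2367 RPM

Overall ratio R = 3.2292 × 3.2273 = 10.421.
Required input speed = output speed × R = 227.1 × 10.421 = 2366.7 RPM.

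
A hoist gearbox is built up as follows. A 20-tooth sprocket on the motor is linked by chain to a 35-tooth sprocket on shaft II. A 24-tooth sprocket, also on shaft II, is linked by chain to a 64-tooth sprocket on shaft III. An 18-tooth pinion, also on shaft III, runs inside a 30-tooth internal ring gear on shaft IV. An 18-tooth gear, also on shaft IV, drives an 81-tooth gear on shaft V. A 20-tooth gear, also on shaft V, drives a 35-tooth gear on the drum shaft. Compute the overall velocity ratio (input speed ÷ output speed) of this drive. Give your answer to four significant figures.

Each stage contributes driven/driver: chain 35/20 = 1.75, chain 64/24 = 2.6667, internal gear 30/18 = 1.6667, gear mesh 81/18 = 4.5, gear mesh 35/20 = 1.75.
Overall: 1.75 × 2.6667 × 1.6667 × 4.5 × 1.75 = 61.25.

61.25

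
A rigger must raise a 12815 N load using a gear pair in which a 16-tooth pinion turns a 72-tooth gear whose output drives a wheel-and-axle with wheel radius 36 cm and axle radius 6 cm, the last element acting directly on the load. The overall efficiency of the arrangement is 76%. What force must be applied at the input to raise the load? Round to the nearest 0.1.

Gear pair MA = 72/16 = 4.5.
Wheel-and-axle MA = R/r = 36/6 = 6.
Combined ideal MA = 4.5 × 6 = 27.
Actual MA = 27 × 0.76 = 20.52.
Effort = load / actual MA = 12815 / 20.52 = 624.51 N.

624.5 N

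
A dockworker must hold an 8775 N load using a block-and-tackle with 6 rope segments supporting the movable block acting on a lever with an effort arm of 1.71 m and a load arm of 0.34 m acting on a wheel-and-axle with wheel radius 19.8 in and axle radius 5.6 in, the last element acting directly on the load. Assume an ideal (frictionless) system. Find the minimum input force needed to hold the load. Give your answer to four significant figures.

Block-and-tackle MA = number of supporting rope parts = 6.
Lever MA = effort arm / load arm = 1.71/0.34 = 5.0294.
Wheel-and-axle MA = R/r = 19.8/5.6 = 3.5357.
Combined ideal MA = 6 × 5.0294 × 3.5357 = 106.7.
Effort = load / MA = 8775 / 106.7 = 82.243 N.

82.24 N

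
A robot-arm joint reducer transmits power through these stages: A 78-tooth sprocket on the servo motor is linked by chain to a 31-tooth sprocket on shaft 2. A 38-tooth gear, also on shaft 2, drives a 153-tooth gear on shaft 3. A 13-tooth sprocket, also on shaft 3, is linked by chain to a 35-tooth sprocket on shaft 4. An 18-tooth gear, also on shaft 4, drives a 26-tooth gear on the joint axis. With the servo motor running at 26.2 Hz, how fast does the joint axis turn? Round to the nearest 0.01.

the servo motor → shaft 2 (chain, 31/78): 26.2 ÷ 0.39744 = 65.923 Hz
shaft 2 → shaft 3 (gear mesh, 153/38): 65.923 ÷ 4.0263 = 16.373 Hz
shaft 3 → shaft 4 (chain, 35/13): 16.373 ÷ 2.6923 = 6.0814 Hz
shaft 4 → the joint axis (gear mesh, 26/18): 6.0814 ÷ 1.4444 = 4.2102 Hz

4.21 Hz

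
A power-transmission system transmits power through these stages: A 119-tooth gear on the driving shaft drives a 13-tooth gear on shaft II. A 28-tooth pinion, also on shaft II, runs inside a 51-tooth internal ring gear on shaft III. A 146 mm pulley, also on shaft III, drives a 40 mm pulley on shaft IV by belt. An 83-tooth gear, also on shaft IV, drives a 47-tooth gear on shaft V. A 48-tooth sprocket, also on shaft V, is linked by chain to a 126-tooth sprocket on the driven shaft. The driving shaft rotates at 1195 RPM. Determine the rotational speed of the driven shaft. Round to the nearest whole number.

14747 RPM

the driving shaft → shaft II (gear mesh, 13/119): 1195 ÷ 0.10924 = 10939 RPM
shaft II → shaft III (internal gear, 51/28): 10939 ÷ 1.8214 = 6005.6 RPM
shaft III → shaft IV (belt, 40/146): 6005.6 ÷ 0.27397 = 21921 RPM
shaft IV → shaft V (gear mesh, 47/83): 21921 ÷ 0.56627 = 38711 RPM
shaft V → the driven shaft (chain, 126/48): 38711 ÷ 2.625 = 14747 RPM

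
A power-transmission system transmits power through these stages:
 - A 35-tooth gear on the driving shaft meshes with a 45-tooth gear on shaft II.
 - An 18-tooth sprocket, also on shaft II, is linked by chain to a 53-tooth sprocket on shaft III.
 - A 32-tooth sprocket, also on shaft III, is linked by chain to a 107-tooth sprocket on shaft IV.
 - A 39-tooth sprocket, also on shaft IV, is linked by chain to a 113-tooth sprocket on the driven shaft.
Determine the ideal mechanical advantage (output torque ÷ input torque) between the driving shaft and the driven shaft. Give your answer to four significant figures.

Each stage contributes driven/driver: gear mesh 45/35 = 1.2857, chain 53/18 = 2.9444, chain 107/32 = 3.3438, chain 113/39 = 2.8974.
Overall: 1.2857 × 2.9444 × 3.3438 × 2.8974 = 36.677.

36.68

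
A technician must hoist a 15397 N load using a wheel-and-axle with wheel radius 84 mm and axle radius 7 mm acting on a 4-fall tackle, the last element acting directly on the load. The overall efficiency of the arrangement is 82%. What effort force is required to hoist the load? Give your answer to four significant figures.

391.2 N

Wheel-and-axle MA = R/r = 84/7 = 12.
Block-and-tackle MA = number of supporting rope parts = 4.
Combined ideal MA = 12 × 4 = 48.
Actual MA = 48 × 0.82 = 39.36.
Effort = load / actual MA = 15397 / 39.36 = 391.18 N.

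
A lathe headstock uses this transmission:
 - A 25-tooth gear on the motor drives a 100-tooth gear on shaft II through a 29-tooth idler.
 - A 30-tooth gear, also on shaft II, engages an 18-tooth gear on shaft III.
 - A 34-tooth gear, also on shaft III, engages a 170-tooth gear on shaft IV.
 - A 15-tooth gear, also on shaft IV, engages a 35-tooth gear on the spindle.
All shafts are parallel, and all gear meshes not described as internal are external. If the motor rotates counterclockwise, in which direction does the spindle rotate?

clockwise

the motor → shaft II: driver → idler → driven is 2 external meshes, 2 reversals → CCW.
shaft II → shaft III: external mesh, 1 reversal → CW.
shaft III → shaft IV: external mesh, 1 reversal → CCW.
shaft IV → the spindle: external mesh, 1 reversal → CW.
5 reversals in total — an odd number — so the spindle turns opposite to the motor.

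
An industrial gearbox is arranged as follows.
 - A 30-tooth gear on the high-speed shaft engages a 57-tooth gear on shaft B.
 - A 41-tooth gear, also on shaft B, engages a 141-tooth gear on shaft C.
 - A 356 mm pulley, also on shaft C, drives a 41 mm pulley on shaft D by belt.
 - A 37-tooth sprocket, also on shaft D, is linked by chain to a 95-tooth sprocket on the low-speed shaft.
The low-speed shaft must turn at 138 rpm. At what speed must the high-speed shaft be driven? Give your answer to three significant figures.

267 rpm

Overall ratio R = 1.9 × 3.439 × 0.11517 × 2.5676 = 1.9322.
Required input speed = output speed × R = 138 × 1.9322 = 266.64 rpm.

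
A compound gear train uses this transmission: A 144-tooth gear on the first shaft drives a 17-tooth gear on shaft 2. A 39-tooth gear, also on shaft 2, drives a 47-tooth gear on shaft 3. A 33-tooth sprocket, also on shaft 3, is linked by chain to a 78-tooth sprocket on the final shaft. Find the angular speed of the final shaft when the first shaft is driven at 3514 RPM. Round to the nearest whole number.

Gear mesh: ratio = 17/144 = 0.11806, so shaft 2 turns at 3514 / 0.11806 = 29766 RPM.
Gear mesh: ratio = 47/39 = 1.2051, so shaft 3 turns at 29766 / 1.2051 = 24699 RPM.
Chain: ratio = 78/33 = 2.3636, so the final shaft turns at 24699 / 2.3636 = 10450 RPM.

10450 RPM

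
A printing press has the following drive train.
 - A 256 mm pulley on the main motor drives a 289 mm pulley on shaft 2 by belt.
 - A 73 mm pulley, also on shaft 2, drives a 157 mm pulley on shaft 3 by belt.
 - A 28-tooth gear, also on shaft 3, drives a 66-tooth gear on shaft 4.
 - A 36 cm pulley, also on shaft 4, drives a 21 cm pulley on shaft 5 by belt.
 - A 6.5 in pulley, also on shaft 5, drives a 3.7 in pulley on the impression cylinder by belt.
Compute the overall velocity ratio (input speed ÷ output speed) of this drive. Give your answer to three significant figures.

1.90

Each stage contributes driven/driver: belt 289/256 = 1.1289, belt 157/73 = 2.1507, gear mesh 66/28 = 2.3571, belt 21/36 = 0.58333, belt 3.7/6.5 = 0.56923.
Overall: 1.1289 × 2.1507 × 2.3571 × 0.58333 × 0.56923 = 1.9003.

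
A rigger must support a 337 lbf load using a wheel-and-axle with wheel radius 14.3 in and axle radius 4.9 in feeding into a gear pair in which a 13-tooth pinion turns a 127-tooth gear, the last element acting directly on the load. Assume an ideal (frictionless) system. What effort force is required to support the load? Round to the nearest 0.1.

11.8 lbf

Wheel-and-axle MA = R/r = 14.3/4.9 = 2.9184.
Gear pair MA = 127/13 = 9.7692.
Combined ideal MA = 2.9184 × 9.7692 = 28.51.
Effort = load / MA = 337 / 28.51 = 11.82 lbf.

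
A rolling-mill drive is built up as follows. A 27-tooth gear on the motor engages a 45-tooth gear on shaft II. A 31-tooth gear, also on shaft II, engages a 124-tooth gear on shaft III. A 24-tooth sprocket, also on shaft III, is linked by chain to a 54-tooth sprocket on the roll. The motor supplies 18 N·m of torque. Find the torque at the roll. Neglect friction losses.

270 N·m

gear mesh 45/27 = 1.6667 → τ = 18·1.6667 = 30 N·m
gear mesh 124/31 = 4 → τ = 30·4 = 120 N·m
chain 54/24 = 2.25 → τ = 120·2.25 = 270 N·m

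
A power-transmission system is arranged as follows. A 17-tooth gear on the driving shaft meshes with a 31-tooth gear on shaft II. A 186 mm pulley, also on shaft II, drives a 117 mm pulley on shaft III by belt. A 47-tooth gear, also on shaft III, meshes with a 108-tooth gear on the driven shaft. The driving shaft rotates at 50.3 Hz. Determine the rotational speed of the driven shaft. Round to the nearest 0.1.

19.1 Hz

gear mesh 31/17 = 1.8235 → 50.3/1.8235 = 27.584 Hz
belt 117/186 = 0.62903 → 27.584/0.62903 = 43.851 Hz
gear mesh 108/47 = 2.2979 → 43.851/2.2979 = 19.083 Hz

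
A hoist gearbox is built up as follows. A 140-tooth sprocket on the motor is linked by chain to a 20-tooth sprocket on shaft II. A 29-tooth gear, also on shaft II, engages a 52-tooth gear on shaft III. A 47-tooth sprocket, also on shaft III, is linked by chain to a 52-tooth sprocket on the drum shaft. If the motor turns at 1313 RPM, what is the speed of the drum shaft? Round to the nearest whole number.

chain 20/140 = 0.14286 → 1313/0.14286 = 9191 RPM
gear mesh 52/29 = 1.7931 → 9191/1.7931 = 5125.8 RPM
chain 52/47 = 1.1064 → 5125.8/1.1064 = 4632.9 RPM

4633 RPM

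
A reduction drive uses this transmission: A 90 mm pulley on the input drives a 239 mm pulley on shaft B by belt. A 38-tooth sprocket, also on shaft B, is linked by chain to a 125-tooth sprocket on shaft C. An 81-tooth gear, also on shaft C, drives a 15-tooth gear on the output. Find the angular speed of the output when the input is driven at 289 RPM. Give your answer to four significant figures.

178.7 RPM

Belt: ratio = 239/90 = 2.6556, so shaft B turns at 289 / 2.6556 = 108.83 RPM.
Chain: ratio = 125/38 = 3.2895, so shaft C turns at 108.83 / 3.2895 = 33.084 RPM.
Gear mesh: ratio = 15/81 = 0.18519, so the output turns at 33.084 / 0.18519 = 178.65 RPM.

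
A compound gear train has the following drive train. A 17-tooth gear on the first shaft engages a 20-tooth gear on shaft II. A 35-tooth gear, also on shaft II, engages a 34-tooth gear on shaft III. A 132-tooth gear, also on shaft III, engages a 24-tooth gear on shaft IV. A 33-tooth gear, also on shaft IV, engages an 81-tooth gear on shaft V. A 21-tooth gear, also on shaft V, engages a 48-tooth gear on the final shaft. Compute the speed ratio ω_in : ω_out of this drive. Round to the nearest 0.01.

1.17

Each stage contributes driven/driver: gear mesh 20/17 = 1.1765, gear mesh 34/35 = 0.97143, gear mesh 24/132 = 0.18182, gear mesh 81/33 = 2.4545, gear mesh 48/21 = 2.2857.
Overall: 1.1765 × 0.97143 × 0.18182 × 2.4545 × 2.2857 = 1.1658.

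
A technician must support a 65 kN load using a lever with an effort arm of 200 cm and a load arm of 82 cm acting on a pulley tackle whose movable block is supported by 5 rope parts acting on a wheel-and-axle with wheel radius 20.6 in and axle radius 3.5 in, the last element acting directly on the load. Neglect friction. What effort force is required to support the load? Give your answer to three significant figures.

0.906 kN

Lever MA = effort arm / load arm = 200/82 = 2.439.
Block-and-tackle MA = number of supporting rope parts = 5.
Wheel-and-axle MA = R/r = 20.6/3.5 = 5.8857.
Combined ideal MA = 2.439 × 5 × 5.8857 = 71.777.
Effort = load / MA = 65 / 71.777 = 0.90558 kN.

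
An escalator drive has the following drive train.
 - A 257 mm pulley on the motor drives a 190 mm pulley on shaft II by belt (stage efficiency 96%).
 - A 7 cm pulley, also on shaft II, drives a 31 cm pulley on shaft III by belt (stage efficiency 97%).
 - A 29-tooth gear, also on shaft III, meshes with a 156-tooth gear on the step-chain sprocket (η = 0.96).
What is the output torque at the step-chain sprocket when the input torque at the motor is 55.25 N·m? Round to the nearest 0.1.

869.9 N·m

belt 190/257 = 0.7393 → τ = 55.25·0.7393·0.96 = 39.212 N·m
belt 31/7 = 4.4286 → τ = 39.212·4.4286·0.97 = 168.45 N·m
gear mesh 156/29 = 5.3793 → τ = 168.45·5.3793·0.96 = 869.88 N·m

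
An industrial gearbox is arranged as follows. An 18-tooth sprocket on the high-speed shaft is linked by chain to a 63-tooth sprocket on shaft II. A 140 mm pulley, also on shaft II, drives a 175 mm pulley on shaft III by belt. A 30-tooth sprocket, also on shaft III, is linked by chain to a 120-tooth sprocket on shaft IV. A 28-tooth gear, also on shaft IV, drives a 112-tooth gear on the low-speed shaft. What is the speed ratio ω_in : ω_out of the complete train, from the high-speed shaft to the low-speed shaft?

70

Each stage contributes driven/driver: chain 63/18 = 3.5, belt 175/140 = 1.25, chain 120/30 = 4, gear mesh 112/28 = 4.
Overall: 3.5 × 1.25 × 4 × 4 = 70.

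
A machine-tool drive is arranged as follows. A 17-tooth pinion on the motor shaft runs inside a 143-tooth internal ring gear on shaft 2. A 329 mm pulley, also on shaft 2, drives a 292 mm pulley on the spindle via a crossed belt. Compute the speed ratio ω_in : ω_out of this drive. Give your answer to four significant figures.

7.466

Each stage contributes driven/driver: internal gear 143/17 = 8.4118, belt 292/329 = 0.88754.
Overall: 8.4118 × 0.88754 = 7.4658.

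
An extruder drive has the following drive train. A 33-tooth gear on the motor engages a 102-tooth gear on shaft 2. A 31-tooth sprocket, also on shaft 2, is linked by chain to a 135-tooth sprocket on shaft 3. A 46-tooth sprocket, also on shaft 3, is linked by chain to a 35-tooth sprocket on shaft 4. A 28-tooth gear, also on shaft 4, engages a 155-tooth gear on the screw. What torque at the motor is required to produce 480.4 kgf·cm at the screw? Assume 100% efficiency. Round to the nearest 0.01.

Overall ratio R = 3.0909 × 4.3548 × 0.76087 × 5.5357 = 56.695.
Input torque = output torque / R = 480.4 / 56.695 = 8.4735 kgf·cm.

8.47 kgf·cm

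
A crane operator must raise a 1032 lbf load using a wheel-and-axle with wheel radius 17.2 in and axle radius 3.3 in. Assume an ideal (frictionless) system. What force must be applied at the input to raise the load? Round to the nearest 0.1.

198.0 lbf

Wheel-and-axle MA = R/r = 17.2/3.3 = 5.2121.
Effort = load / MA = 1032 / 5.2121 = 198 lbf.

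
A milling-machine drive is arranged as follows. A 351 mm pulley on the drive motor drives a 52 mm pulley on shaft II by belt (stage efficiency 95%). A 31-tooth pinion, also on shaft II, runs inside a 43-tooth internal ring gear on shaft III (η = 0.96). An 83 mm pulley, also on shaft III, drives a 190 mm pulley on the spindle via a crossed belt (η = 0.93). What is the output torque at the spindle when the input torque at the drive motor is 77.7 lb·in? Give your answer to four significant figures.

31.00 lb·in

After the belt (52/351): 77.7 × 0.14815 × 0.95 = 10.936 lb·in
After the internal gear (43/31): 10.936 × 1.3871 × 0.96 = 14.562 lb·in
After the belt (190/83): 14.562 × 2.2892 × 0.93 = 31.001 lb·in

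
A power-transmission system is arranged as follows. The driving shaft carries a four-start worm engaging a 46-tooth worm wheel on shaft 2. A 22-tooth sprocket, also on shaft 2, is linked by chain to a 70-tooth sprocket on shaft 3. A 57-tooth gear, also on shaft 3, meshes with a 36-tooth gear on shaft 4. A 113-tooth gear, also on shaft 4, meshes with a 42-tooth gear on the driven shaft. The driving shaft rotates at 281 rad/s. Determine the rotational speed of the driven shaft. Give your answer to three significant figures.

32.7 rad/s

worm 46/4 = 11.5 → 281/11.5 = 24.435 rad/s
chain 70/22 = 3.1818 → 24.435/3.1818 = 7.6795 rad/s
gear mesh 36/57 = 0.63158 → 7.6795/0.63158 = 12.159 rad/s
gear mesh 42/113 = 0.37168 → 12.159/0.37168 = 32.714 rad/s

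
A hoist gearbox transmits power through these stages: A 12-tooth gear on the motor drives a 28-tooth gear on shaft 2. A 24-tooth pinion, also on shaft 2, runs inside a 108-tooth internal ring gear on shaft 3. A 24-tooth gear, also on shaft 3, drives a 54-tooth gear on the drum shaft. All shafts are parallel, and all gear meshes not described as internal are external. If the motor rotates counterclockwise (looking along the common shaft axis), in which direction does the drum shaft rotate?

counterclockwise

the motor → shaft 2: external mesh, 1 reversal → CW.
shaft 2 → shaft 3: internal mesh, same direction → CW.
shaft 3 → the drum shaft: external mesh, 1 reversal → CCW.
2 reversals in total — an even number — so the drum shaft turns the same way as the motor.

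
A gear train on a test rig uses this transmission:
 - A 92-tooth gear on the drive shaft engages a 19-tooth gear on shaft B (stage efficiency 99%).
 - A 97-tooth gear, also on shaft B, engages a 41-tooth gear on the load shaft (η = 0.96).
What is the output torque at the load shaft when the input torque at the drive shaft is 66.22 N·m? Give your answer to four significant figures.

5.494 N·m

gear mesh 19/92 = 0.20652 → τ = 66.22·0.20652·0.99 = 13.539 N·m
gear mesh 41/97 = 0.42268 → τ = 13.539·0.42268·0.96 = 5.4938 N·m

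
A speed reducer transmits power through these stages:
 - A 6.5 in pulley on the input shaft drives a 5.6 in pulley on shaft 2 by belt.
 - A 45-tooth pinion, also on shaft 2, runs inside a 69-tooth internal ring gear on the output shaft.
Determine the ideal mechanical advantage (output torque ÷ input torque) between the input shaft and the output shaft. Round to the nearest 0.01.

1.32

Each stage contributes driven/driver: belt 5.6/6.5 = 0.86154, internal gear 69/45 = 1.5333.
Overall: 0.86154 × 1.5333 = 1.321.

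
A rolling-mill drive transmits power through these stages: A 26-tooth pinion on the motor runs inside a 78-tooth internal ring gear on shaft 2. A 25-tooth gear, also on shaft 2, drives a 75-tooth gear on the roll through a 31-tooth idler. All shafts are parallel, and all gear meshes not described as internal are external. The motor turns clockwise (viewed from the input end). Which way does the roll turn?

the motor → shaft 2: internal mesh, same direction → CW.
shaft 2 → the roll: driver → idler → driven is 2 external meshes, 2 reversals → CW.
2 reversals in total — an even number — so the roll turns the same way as the motor.

clockwise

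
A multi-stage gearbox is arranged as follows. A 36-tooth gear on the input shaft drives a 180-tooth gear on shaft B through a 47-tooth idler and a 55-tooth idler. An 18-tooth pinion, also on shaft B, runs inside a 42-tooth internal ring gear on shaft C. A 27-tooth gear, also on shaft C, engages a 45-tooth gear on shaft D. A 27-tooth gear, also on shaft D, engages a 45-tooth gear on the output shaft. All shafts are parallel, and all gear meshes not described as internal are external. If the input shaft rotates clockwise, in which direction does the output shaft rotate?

the input shaft → shaft B: driver → idler → idler → driven is 3 external meshes, 3 reversals → CCW.
shaft B → shaft C: internal mesh, same direction → CCW.
shaft C → shaft D: external mesh, 1 reversal → CW.
shaft D → the output shaft: external mesh, 1 reversal → CCW.
5 reversals in total — an odd number — so the output shaft turns opposite to the input shaft.

counterclockwise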